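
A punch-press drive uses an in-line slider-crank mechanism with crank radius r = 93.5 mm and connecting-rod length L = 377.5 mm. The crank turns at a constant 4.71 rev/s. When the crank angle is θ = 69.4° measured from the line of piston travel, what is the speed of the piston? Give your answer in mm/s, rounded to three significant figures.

2820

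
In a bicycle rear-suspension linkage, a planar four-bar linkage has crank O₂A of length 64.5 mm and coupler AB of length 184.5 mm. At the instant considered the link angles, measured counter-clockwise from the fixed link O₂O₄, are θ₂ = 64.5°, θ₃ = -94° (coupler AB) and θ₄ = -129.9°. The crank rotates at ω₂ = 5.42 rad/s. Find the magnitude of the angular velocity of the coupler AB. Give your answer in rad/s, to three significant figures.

ω₂ = 5.42 rad/s
Differentiating the loop-closure r₂e^{iθ₂}+r₃e^{iθ₃}=r₁+r₄e^{iθ₄} gives r₂ω₂e^{iθ₂}+r₃ω₃e^{iθ₃}=r₄ω₄e^{iθ₄}.
Eliminating the other unknown: ω₃ = r₂ω₂ sin(θ₄−θ₂) / [r₃ sin(θ₃−θ₄)].
Numerator sine = +0.24869; denominator sine = +0.58637.
Result = 0.0645·5.42·(+0.24869) / (0.1845·(+0.58637)) = +0.80361 rad/s; magnitude 0.80361 rad/s.

0.804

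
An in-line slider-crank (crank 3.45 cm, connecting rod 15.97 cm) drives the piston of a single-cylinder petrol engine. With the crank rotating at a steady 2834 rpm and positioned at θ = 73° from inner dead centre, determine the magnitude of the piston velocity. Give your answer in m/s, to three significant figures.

10.4

ω = 2π·2834/60 = 296.8 rad/s
For an in-line slider-crank, x = r cosθ + √(L² − r² sin²θ), so v = −rω sinθ·[1 + r cosθ/√(L² − r² sin²θ)].
With r = 0.0345 m, L = 0.1597 m, θ = 73°: √(L² − r² sin²θ) = 0.15625 m.
v = −0.0345·296.8·0.95630·[1 + 0.0345·0.29237/0.15625] = -10.423 m/s.
|v| = 10.423 m/s.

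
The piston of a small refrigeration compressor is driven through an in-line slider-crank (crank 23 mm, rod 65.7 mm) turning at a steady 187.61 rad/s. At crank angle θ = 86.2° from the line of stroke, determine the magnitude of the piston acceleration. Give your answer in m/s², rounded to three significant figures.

ω = 187.6 rad/s
x(θ) = r cosθ + √(L² − r² sin²θ); with ω constant, a = ω²·d²x/dθ².
d²x/dθ² = −r cosθ − r²(cos2θ)/√u − r⁴ sin²2θ/(4u^{3/2}),  u = L² − r² sin²θ = 0.00378981 m².
Substituting r = 0.023 m, L = 0.0657 m, θ = 86.2°: d²x/dθ² = +0.006988 m.
a = ω²·d²x/dθ² = (187.6)²·(+0.006988) = +245.96 m/s²;  |a| = 245.96 m/s².

246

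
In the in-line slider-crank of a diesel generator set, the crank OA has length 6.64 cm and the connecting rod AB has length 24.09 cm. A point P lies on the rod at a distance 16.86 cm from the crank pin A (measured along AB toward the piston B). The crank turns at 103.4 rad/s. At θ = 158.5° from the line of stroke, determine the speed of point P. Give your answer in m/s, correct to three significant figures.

2.82

ω = 103.4 rad/s.  Crank-pin speed |V_A| = rω = 6.8658 m/s, perpendicular to OA.
Rod angle: sinφ = −(r/L) sinθ ⇒ φ = -5.798°; ω_rod = −rω cosθ/√(L²−r²sin²θ) = +26.654 rad/s.
V_P = V_A + ω_rod × AP, with AP = 0.1686 m along the rod.
Components: V_Px = −rω sinθ − a·ω_rod·sinφ = -2.0623 m/s;  V_Py = rω cosθ + a·ω_rod·cosφ = -1.9172 m/s.
|V_P| = √(V_Px² + V_Py²) = 2.8158 m/s.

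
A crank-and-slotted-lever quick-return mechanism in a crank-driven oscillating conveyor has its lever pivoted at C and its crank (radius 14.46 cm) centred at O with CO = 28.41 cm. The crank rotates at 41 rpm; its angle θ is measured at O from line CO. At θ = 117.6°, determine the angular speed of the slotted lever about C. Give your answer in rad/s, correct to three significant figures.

ω = 4.294 rad/s (from 41 rpm).
Crank pin A relative to C: A = (d + r cosθ, r sinθ); lever angle φ = atan2(r sinθ, d + r cosθ).
Differentiating tanφ: φ̇ = rω(d cosθ + r)/(d² + r² + 2dr cosθ).
d² + r² + 2dr cosθ = |CA|² = 0.0635568 m²;  d cosθ + r = +0.012978 m.
|ω_lever| = |0.1446·4.294·+0.012978| / 0.0635568 = 0.12677 rad/s.

0.127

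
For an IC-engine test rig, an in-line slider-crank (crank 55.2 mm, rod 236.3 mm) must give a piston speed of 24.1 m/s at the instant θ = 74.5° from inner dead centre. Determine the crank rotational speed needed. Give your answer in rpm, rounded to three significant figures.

4070

For an in-line slider-crank, |v_piston| = rω|sinθ|·[1 + r cosθ/√(L² − r² sin²θ)].
With r = 0.0552 m, L = 0.2363 m, θ = 74.5°: the bracketed kinematic factor |dx/dθ| = 0.056601 m.
ω = v/|dx/dθ| = 24.1/0.056601 = 425.79 rad/s.
N = 60ω/(2π) = 4066 rpm.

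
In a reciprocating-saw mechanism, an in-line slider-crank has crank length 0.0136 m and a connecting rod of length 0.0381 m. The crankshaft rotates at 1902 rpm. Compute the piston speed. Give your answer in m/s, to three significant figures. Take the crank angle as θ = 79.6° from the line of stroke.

ω = 2π·1902/60 = 199.2 rad/s
For an in-line slider-crank, x = r cosθ + √(L² − r² sin²θ), so v = −rω sinθ·[1 + r cosθ/√(L² − r² sin²θ)].
With r = 0.0136 m, L = 0.0381 m, θ = 79.6°: √(L² − r² sin²θ) = 0.035675 m.
v = −0.0136·199.2·0.98357·[1 + 0.0136·0.18052/0.035675] = -2.8477 m/s.
|v| = 2.8477 m/s.

2.85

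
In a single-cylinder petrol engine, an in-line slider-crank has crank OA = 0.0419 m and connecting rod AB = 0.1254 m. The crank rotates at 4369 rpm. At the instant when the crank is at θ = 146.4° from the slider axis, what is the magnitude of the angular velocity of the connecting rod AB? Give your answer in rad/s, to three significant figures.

ω = 457.5 rad/s (converted from 4369 rpm).
The rod makes angle φ with the slider axis where L sinφ = r sinθ; differentiating, L cosφ·φ̇ = r ω cosθ.
L cosφ = √(L² − r² sin²θ) = 0.12324 m.
|ω_rod| = r ω |cosθ| / √(L² − r² sin²θ) = 0.0419·457.5·0.83292/0.12324 = 129.56 rad/s.

130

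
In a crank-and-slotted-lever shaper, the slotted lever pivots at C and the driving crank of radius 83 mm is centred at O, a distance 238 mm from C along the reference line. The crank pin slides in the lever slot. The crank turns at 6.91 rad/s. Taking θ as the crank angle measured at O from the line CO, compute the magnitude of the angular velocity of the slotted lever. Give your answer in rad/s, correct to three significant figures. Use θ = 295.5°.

ω = 6.91 rad/s
Crank pin A relative to C: A = (d + r cosθ, r sinθ); lever angle φ = atan2(r sinθ, d + r cosθ).
Differentiating tanφ: φ̇ = rω(d cosθ + r)/(d² + r² + 2dr cosθ).
d² + r² + 2dr cosθ = |CA|² = 0.0805416 m²;  d cosθ + r = +0.18546 m.
|ω_lever| = |0.083·6.91·+0.18546| / 0.0805416 = 1.3207 rad/s.

1.32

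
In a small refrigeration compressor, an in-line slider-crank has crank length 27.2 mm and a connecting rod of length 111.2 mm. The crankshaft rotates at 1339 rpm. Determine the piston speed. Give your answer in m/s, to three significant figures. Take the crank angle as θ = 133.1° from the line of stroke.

ω = 2π·1339/60 = 140.2 rad/s
For an in-line slider-crank, x = r cosθ + √(L² − r² sin²θ), so v = −rω sinθ·[1 + r cosθ/√(L² − r² sin²θ)].
With r = 0.0272 m, L = 0.1112 m, θ = 133.1°: √(L² − r² sin²θ) = 0.10941 m.
v = −0.0272·140.2·0.73016·[1 + 0.0272·-0.68327/0.10941] = -2.3118 m/s.
|v| = 2.3118 m/s.

2.31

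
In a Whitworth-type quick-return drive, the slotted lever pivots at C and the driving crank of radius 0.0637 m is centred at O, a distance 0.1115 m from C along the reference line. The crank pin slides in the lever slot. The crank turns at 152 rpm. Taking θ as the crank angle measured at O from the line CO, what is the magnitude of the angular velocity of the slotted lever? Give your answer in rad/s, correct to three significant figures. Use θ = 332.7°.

ω = 15.92 rad/s (from 152 rpm).
Crank pin A relative to C: A = (d + r cosθ, r sinθ); lever angle φ = atan2(r sinθ, d + r cosθ).
Differentiating tanφ: φ̇ = rω(d cosθ + r)/(d² + r² + 2dr cosθ).
d² + r² + 2dr cosθ = |CA|² = 0.0291128 m²;  d cosθ + r = +0.16278 m.
|ω_lever| = |0.0637·15.92·+0.16278| / 0.0291128 = 5.6693 rad/s.

5.67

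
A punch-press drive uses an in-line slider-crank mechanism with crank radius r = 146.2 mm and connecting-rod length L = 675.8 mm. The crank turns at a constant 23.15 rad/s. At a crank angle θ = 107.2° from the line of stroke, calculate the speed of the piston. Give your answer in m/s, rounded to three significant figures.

3.02

ω = 23.15 rad/s
For an in-line slider-crank, x = r cosθ + √(L² − r² sin²θ), so v = −rω sinθ·[1 + r cosθ/√(L² − r² sin²θ)].
With r = 0.1462 m, L = 0.6758 m, θ = 107.2°: √(L² − r² sin²θ) = 0.66121 m.
v = −0.1462·23.15·0.95528·[1 + 0.1462·-0.29571/0.66121] = -3.0218 m/s.
|v| = 3.0218 m/s.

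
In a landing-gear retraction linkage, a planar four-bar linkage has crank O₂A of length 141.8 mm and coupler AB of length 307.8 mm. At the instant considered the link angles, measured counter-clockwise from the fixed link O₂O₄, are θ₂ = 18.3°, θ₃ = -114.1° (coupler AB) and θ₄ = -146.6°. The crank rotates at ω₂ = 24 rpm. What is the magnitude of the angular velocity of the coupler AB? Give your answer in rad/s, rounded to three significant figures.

0.561

ω₂ = 2.513 rad/s (from 24 rpm).
Differentiating the loop-closure r₂e^{iθ₂}+r₃e^{iθ₃}=r₁+r₄e^{iθ₄} gives r₂ω₂e^{iθ₂}+r₃ω₃e^{iθ₃}=r₄ω₄e^{iθ₄}.
Eliminating the other unknown: ω₃ = r₂ω₂ sin(θ₄−θ₂) / [r₃ sin(θ₃−θ₄)].
Numerator sine = -0.26050; denominator sine = +0.53730.
Result = 0.1418·2.513·(-0.26050) / (0.3078·(+0.53730)) = -0.56137 rad/s; magnitude 0.56137 rad/s.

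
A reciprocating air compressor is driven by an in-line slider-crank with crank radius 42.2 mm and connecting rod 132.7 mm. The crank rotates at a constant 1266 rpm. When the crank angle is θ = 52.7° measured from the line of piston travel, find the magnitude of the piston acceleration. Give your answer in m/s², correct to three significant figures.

391

ω = 2π·1266/60 = 132.6 rad/s
x(θ) = r cosθ + √(L² − r² sin²θ); with ω constant, a = ω²·d²x/dθ².
d²x/dθ² = −r cosθ − r²(cos2θ)/√u − r⁴ sin²2θ/(4u^{3/2}),  u = L² − r² sin²θ = 0.0164824 m².
Substituting r = 0.0422 m, L = 0.1327 m, θ = 52.7°: d²x/dθ² = -0.022237 m.
a = ω²·d²x/dθ² = (132.6)²·(-0.022237) = -390.85 m/s²;  |a| = 390.85 m/s².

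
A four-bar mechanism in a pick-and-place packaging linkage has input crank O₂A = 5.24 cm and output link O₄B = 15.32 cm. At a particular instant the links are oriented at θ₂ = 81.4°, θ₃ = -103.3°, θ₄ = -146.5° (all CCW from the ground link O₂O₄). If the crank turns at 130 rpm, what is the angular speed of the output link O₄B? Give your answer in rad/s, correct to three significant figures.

ω₂ = 13.61 rad/s (from 130 rpm).
Differentiating the loop-closure r₂e^{iθ₂}+r₃e^{iθ₃}=r₁+r₄e^{iθ₄} gives r₂ω₂e^{iθ₂}+r₃ω₃e^{iθ₃}=r₄ω₄e^{iθ₄}.
Eliminating the other unknown: ω₄ = r₂ω₂ sin(θ₂−θ₃) / [r₄ sin(θ₄−θ₃)].
Numerator sine = -0.08194; denominator sine = -0.68455.
Result = 0.0524·13.61·(-0.08194) / (0.1532·(-0.68455)) = +0.55735 rad/s; magnitude 0.55735 rad/s.

0.557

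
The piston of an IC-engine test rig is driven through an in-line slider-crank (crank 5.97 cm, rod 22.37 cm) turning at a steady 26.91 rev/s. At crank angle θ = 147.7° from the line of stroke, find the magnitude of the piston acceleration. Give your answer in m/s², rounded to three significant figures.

ω = 2π·26.9 = 169.1 rad/s
x(θ) = r cosθ + √(L² − r² sin²θ); with ω constant, a = ω²·d²x/dθ².
d²x/dθ² = −r cosθ − r²(cos2θ)/√u − r⁴ sin²2θ/(4u^{3/2}),  u = L² − r² sin²θ = 0.049024 m².
Substituting r = 0.0597 m, L = 0.2237 m, θ = 147.7°: d²x/dθ² = +0.043319 m.
a = ω²·d²x/dθ² = (169.1)²·(+0.043319) = +1238.4 m/s²;  |a| = 1238.4 m/s².

1240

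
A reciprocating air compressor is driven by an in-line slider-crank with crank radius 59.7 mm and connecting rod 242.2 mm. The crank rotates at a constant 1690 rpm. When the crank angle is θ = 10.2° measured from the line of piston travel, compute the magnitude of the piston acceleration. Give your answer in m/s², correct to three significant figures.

2270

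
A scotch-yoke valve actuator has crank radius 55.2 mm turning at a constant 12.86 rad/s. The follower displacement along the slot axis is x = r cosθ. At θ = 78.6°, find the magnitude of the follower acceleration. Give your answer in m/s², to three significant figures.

ω = 12.86 rad/s
x = r cosθ ⇒ ẍ = −rω² cosθ (ω constant).
|a| = rω²|cosθ| = 0.0552·(12.86)²·|cos 78.6°| = 1.8044 m/s².

1.80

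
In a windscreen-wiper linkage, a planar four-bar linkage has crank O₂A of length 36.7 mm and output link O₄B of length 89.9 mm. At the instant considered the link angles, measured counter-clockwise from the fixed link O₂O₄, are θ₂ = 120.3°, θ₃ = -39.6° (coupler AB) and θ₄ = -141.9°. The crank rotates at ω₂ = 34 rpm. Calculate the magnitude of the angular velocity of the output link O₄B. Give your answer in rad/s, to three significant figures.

0.511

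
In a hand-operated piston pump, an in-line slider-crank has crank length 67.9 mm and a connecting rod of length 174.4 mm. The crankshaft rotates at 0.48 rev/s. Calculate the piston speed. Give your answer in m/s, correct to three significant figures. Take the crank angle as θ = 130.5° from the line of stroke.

ω = 2π·0.48 = 3.016 rad/s
For an in-line slider-crank, x = r cosθ + √(L² − r² sin²θ), so v = −rω sinθ·[1 + r cosθ/√(L² − r² sin²θ)].
With r = 0.0679 m, L = 0.1744 m, θ = 130.5°: √(L² − r² sin²θ) = 0.16658 m.
v = −0.0679·3.016·0.76041·[1 + 0.0679·-0.64945/0.16658] = -0.1145 m/s.
|v| = 0.1145 m/s.

0.114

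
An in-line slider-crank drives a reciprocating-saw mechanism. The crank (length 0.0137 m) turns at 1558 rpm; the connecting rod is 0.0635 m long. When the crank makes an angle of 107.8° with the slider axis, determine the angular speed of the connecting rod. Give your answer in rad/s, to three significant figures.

11.0

ω = 163.2 rad/s (converted from 1558 rpm).
The rod makes angle φ with the slider axis where L sinφ = r sinθ; differentiating, L cosφ·φ̇ = r ω cosθ.
L cosφ = √(L² − r² sin²θ) = 0.062146 m.
|ω_rod| = r ω |cosθ| / √(L² − r² sin²θ) = 0.0137·163.2·0.30570/0.062146 = 10.995 rad/s.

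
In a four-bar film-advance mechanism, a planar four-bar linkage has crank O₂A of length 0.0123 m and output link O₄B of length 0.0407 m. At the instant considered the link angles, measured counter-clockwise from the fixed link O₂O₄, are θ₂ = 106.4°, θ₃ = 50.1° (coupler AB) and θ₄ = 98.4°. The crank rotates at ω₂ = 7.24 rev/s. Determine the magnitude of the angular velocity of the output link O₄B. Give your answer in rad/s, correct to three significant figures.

ω₂ = 45.49 rad/s (from 7.24 rev/s).
Differentiating the loop-closure r₂e^{iθ₂}+r₃e^{iθ₃}=r₁+r₄e^{iθ₄} gives r₂ω₂e^{iθ₂}+r₃ω₃e^{iθ₃}=r₄ω₄e^{iθ₄}.
Eliminating the other unknown: ω₄ = r₂ω₂ sin(θ₂−θ₃) / [r₄ sin(θ₄−θ₃)].
Numerator sine = +0.83195; denominator sine = +0.74664.
Result = 0.0123·45.49·(+0.83195) / (0.0407·(+0.74664)) = +15.319 rad/s; magnitude 15.319 rad/s.

15.3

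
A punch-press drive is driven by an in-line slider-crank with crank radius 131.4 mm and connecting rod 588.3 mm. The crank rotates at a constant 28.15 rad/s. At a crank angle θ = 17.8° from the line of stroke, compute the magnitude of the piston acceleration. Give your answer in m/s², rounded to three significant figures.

ω = 28.15 rad/s
x(θ) = r cosθ + √(L² − r² sin²θ); with ω constant, a = ω²·d²x/dθ².
d²x/dθ² = −r cosθ − r²(cos2θ)/√u − r⁴ sin²2θ/(4u^{3/2}),  u = L² − r² sin²θ = 0.344483 m².
Substituting r = 0.1314 m, L = 0.5883 m, θ = 17.8°: d²x/dθ² = -0.14915 m.
a = ω²·d²x/dθ² = (28.15)²·(-0.14915) = -118.19 m/s²;  |a| = 118.19 m/s².

118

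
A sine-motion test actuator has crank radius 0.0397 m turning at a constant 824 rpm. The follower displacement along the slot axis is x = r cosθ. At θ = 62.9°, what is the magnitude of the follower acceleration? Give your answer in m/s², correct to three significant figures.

135

ω = 86.29 rad/s (from 824 rpm).
x = r cosθ ⇒ ẍ = −rω² cosθ (ω constant).
|a| = rω²|cosθ| = 0.0397·(86.29)²·|cos 62.9°| = 134.66 m/s².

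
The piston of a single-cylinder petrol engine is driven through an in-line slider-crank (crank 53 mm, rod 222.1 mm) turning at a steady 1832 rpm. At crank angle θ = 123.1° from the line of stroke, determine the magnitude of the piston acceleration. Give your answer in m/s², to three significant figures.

ω = 2π·1832/60 = 191.8 rad/s
x(θ) = r cosθ + √(L² − r² sin²θ); with ω constant, a = ω²·d²x/dθ².
d²x/dθ² = −r cosθ − r²(cos2θ)/√u − r⁴ sin²2θ/(4u^{3/2}),  u = L² − r² sin²θ = 0.0473571 m².
Substituting r = 0.053 m, L = 0.2221 m, θ = 123.1°: d²x/dθ² = +0.033992 m.
a = ω²·d²x/dθ² = (191.8)²·(+0.033992) = +1251.1 m/s²;  |a| = 1251.1 m/s².

1250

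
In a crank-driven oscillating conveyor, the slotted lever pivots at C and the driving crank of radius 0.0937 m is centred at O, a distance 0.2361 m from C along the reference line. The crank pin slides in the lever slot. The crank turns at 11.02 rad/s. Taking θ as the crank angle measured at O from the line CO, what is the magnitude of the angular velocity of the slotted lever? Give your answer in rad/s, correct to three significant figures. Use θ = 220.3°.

2.90

ω = 11.02 rad/s
Crank pin A relative to C: A = (d + r cosθ, r sinθ); lever angle φ = atan2(r sinθ, d + r cosθ).
Differentiating tanφ: φ̇ = rω(d cosθ + r)/(d² + r² + 2dr cosθ).
d² + r² + 2dr cosθ = |CA|² = 0.0307785 m²;  d cosθ + r = -0.086366 m.
|ω_lever| = |0.0937·11.02·-0.086366| / 0.0307785 = 2.8975 rad/s.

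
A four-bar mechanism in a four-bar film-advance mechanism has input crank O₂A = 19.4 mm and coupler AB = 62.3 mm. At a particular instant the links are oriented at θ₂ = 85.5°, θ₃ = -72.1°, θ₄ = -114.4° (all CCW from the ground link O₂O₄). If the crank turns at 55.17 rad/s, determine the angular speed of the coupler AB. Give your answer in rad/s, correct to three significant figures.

8.69

ω₂ = 55.17 rad/s
Differentiating the loop-closure r₂e^{iθ₂}+r₃e^{iθ₃}=r₁+r₄e^{iθ₄} gives r₂ω₂e^{iθ₂}+r₃ω₃e^{iθ₃}=r₄ω₄e^{iθ₄}.
Eliminating the other unknown: ω₃ = r₂ω₂ sin(θ₄−θ₂) / [r₃ sin(θ₃−θ₄)].
Numerator sine = +0.34038; denominator sine = +0.67301.
Result = 0.0194·55.17·(+0.34038) / (0.0623·(+0.67301)) = +8.6887 rad/s; magnitude 8.6887 rad/s.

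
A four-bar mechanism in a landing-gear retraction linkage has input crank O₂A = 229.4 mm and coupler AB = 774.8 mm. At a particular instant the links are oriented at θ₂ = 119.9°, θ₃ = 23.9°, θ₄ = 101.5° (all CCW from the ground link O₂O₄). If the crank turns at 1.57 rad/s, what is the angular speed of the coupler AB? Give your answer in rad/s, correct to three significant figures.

ω₂ = 1.57 rad/s
Differentiating the loop-closure r₂e^{iθ₂}+r₃e^{iθ₃}=r₁+r₄e^{iθ₄} gives r₂ω₂e^{iθ₂}+r₃ω₃e^{iθ₃}=r₄ω₄e^{iθ₄}.
Eliminating the other unknown: ω₃ = r₂ω₂ sin(θ₄−θ₂) / [r₃ sin(θ₃−θ₄)].
Numerator sine = -0.31565; denominator sine = -0.97667.
Result = 0.2294·1.57·(-0.31565) / (0.7748·(-0.97667)) = +0.15023 rad/s; magnitude 0.15023 rad/s.

0.150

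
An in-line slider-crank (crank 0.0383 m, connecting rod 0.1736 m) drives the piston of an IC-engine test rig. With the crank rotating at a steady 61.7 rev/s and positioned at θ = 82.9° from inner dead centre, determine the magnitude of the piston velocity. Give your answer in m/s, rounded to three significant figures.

15.1

ω = 2π·61.7 = 387.7 rad/s
For an in-line slider-crank, x = r cosθ + √(L² − r² sin²θ), so v = −rω sinθ·[1 + r cosθ/√(L² − r² sin²θ)].
With r = 0.0383 m, L = 0.1736 m, θ = 82.9°: √(L² − r² sin²θ) = 0.16939 m.
v = −0.0383·387.7·0.99233·[1 + 0.0383·0.12360/0.16939] = -15.146 m/s.
|v| = 15.146 m/s.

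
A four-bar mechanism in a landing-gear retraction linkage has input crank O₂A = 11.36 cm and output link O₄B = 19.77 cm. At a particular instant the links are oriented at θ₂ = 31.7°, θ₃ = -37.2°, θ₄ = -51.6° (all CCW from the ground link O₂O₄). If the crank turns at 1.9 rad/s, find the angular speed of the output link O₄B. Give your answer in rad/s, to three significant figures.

4.10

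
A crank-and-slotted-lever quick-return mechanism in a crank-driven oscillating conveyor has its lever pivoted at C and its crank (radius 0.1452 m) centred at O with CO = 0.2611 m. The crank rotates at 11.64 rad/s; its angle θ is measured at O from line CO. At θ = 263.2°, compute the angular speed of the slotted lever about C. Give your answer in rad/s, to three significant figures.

2.41

ω = 11.64 rad/s
Crank pin A relative to C: A = (d + r cosθ, r sinθ); lever angle φ = atan2(r sinθ, d + r cosθ).
Differentiating tanφ: φ̇ = rω(d cosθ + r)/(d² + r² + 2dr cosθ).
d² + r² + 2dr cosθ = |CA|² = 0.0802785 m²;  d cosθ + r = +0.11428 m.
|ω_lever| = |0.1452·11.64·+0.11428| / 0.0802785 = 2.4061 rad/s.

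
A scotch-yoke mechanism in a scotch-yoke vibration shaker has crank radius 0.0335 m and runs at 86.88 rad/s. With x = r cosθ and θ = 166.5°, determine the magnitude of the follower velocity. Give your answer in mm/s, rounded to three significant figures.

679

ω = 86.88 rad/s
x = r cosθ ⇒ ẋ = −rω sinθ.
|v| = rω|sinθ| = 0.0335·86.88·|sin 166.5°| = 0.67944 m/s = 679.44 mm/s.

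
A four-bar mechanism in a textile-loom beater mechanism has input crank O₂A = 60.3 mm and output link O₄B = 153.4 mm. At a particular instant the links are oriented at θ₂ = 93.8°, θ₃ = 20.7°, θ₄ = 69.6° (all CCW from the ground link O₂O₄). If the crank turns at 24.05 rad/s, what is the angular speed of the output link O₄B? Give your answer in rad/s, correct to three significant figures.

ω₂ = 24.05 rad/s
Differentiating the loop-closure r₂e^{iθ₂}+r₃e^{iθ₃}=r₁+r₄e^{iθ₄} gives r₂ω₂e^{iθ₂}+r₃ω₃e^{iθ₃}=r₄ω₄e^{iθ₄}.
Eliminating the other unknown: ω₄ = r₂ω₂ sin(θ₂−θ₃) / [r₄ sin(θ₄−θ₃)].
Numerator sine = +0.95681; denominator sine = +0.75356.
Result = 0.0603·24.05·(+0.95681) / (0.1534·(+0.75356)) = +12.004 rad/s; magnitude 12.004 rad/s.

12.0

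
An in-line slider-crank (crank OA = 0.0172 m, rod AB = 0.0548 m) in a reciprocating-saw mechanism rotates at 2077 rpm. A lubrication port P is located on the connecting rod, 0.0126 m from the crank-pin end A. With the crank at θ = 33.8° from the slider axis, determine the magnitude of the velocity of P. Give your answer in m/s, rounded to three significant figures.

3.26

ω = 217.5 rad/s.  Crank-pin speed |V_A| = rω = 3.7411 m/s, perpendicular to OA.
Rod angle: sinφ = −(r/L) sinθ ⇒ φ = -10.056°; ω_rod = −rω cosθ/√(L²−r²sin²θ) = -57.614 rad/s.
V_P = V_A + ω_rod × AP, with AP = 0.0126 m along the rod.
Components: V_Px = −rω sinθ − a·ω_rod·sinφ = -2.2079 m/s;  V_Py = rω cosθ + a·ω_rod·cosφ = +2.394 m/s.
|V_P| = √(V_Px² + V_Py²) = 3.2567 m/s.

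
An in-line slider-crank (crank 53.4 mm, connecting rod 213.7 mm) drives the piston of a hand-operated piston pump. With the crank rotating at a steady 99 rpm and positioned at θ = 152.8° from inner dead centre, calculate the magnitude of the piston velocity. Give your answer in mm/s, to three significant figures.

ω = 2π·99/60 = 10.37 rad/s
For an in-line slider-crank, x = r cosθ + √(L² − r² sin²θ), so v = −rω sinθ·[1 + r cosθ/√(L² − r² sin²θ)].
With r = 0.0534 m, L = 0.2137 m, θ = 152.8°: √(L² − r² sin²θ) = 0.2123 m.
v = −0.0534·10.37·0.45710·[1 + 0.0534·-0.88942/0.2123] = -0.19644 m/s.
|v| = 0.19644 m/s = 196.44 mm/s.

196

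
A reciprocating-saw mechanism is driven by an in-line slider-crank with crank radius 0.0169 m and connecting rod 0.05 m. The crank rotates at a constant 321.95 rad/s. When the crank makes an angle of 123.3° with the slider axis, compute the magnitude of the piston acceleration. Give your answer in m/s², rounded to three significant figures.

1190

ω = 321.9 rad/s
x(θ) = r cosθ + √(L² − r² sin²θ); with ω constant, a = ω²·d²x/dθ².
d²x/dθ² = −r cosθ − r²(cos2θ)/√u − r⁴ sin²2θ/(4u^{3/2}),  u = L² − r² sin²θ = 0.00230048 m².
Substituting r = 0.0169 m, L = 0.05 m, θ = 123.3°: d²x/dθ² = +0.011488 m.
a = ω²·d²x/dθ² = (321.9)²·(+0.011488) = +1190.7 m/s²;  |a| = 1190.7 m/s².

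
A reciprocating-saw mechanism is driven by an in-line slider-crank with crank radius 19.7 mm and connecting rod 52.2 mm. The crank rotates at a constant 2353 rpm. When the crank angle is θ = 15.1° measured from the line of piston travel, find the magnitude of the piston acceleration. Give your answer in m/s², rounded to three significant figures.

ω = 2π·2353/60 = 246.4 rad/s
x(θ) = r cosθ + √(L² − r² sin²θ); with ω constant, a = ω²·d²x/dθ².
d²x/dθ² = −r cosθ − r²(cos2θ)/√u − r⁴ sin²2θ/(4u^{3/2}),  u = L² − r² sin²θ = 0.0026985 m².
Substituting r = 0.0197 m, L = 0.0522 m, θ = 15.1°: d²x/dθ² = -0.025545 m.
a = ω²·d²x/dθ² = (246.4)²·(-0.025545) = -1551 m/s²;  |a| = 1551 m/s².

1550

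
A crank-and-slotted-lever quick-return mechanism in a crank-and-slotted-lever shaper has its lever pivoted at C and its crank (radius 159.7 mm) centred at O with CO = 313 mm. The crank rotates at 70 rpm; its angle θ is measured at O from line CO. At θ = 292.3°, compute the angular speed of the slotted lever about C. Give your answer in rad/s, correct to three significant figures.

ω = 7.33 rad/s (from 70 rpm).
Crank pin A relative to C: A = (d + r cosθ, r sinθ); lever angle φ = atan2(r sinθ, d + r cosθ).
Differentiating tanφ: φ̇ = rω(d cosθ + r)/(d² + r² + 2dr cosθ).
d² + r² + 2dr cosθ = |CA|² = 0.161408 m²;  d cosθ + r = +0.27847 m.
|ω_lever| = |0.1597·7.33·+0.27847| / 0.161408 = 2.0197 rad/s.

2.02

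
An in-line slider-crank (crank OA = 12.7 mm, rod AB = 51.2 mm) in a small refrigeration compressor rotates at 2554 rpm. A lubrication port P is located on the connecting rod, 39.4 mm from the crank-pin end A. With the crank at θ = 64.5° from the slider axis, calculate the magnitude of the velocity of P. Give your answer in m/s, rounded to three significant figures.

3.34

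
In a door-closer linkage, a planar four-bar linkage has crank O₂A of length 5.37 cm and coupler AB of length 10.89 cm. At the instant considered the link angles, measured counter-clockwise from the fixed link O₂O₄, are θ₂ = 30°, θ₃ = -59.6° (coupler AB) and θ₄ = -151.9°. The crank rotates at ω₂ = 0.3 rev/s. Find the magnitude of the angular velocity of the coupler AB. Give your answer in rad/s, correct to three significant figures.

ω₂ = 1.885 rad/s (from 0.3 rev/s).
Differentiating the loop-closure r₂e^{iθ₂}+r₃e^{iθ₃}=r₁+r₄e^{iθ₄} gives r₂ω₂e^{iθ₂}+r₃ω₃e^{iθ₃}=r₄ω₄e^{iθ₄}.
Eliminating the other unknown: ω₃ = r₂ω₂ sin(θ₄−θ₂) / [r₃ sin(θ₃−θ₄)].
Numerator sine = +0.03316; denominator sine = +0.99919.
Result = 0.0537·1.885·(+0.03316) / (0.1089·(+0.99919)) = +0.030842 rad/s; magnitude 0.030842 rad/s.

0.0308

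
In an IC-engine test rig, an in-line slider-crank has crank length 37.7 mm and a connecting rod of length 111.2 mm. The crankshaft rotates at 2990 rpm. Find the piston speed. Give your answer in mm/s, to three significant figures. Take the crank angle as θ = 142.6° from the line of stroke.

ω = 2π·2990/60 = 313.1 rad/s
For an in-line slider-crank, x = r cosθ + √(L² − r² sin²θ), so v = −rω sinθ·[1 + r cosθ/√(L² − r² sin²θ)].
With r = 0.0377 m, L = 0.1112 m, θ = 142.6°: √(L² − r² sin²θ) = 0.10882 m.
v = −0.0377·313.1·0.60738·[1 + 0.0377·-0.79441/0.10882] = -5.1964 m/s.
|v| = 5.1964 m/s = 5196.4 mm/s.

5200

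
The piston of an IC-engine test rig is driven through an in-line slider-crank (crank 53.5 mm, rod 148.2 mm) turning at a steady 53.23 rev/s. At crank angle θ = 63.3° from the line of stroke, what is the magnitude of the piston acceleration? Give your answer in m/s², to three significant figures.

1380

ω = 2π·53.2 = 334.5 rad/s
x(θ) = r cosθ + √(L² − r² sin²θ); with ω constant, a = ω²·d²x/dθ².
d²x/dθ² = −r cosθ − r²(cos2θ)/√u − r⁴ sin²2θ/(4u^{3/2}),  u = L² − r² sin²θ = 0.0196788 m².
Substituting r = 0.0535 m, L = 0.1482 m, θ = 63.3°: d²x/dθ² = -0.012352 m.
a = ω²·d²x/dθ² = (334.5)²·(-0.012352) = -1381.6 m/s²;  |a| = 1381.6 m/s².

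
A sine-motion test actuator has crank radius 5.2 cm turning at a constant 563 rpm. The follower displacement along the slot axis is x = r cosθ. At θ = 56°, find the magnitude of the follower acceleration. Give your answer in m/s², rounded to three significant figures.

101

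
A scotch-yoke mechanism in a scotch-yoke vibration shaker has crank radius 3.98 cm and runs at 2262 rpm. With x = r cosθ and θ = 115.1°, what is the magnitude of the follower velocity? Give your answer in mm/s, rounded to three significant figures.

ω = 236.9 rad/s (from 2262 rpm).
x = r cosθ ⇒ ẋ = −rω sinθ.
|v| = rω|sinθ| = 0.0398·236.9·|sin 115.1°| = 8.5374 m/s = 8537.4 mm/s.

8540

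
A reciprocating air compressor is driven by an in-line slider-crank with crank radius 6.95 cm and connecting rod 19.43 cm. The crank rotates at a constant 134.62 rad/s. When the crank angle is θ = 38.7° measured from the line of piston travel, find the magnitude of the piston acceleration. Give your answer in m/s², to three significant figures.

1100

ω = 134.6 rad/s
x(θ) = r cosθ + √(L² − r² sin²θ); with ω constant, a = ω²·d²x/dθ².
d²x/dθ² = −r cosθ − r²(cos2θ)/√u − r⁴ sin²2θ/(4u^{3/2}),  u = L² − r² sin²θ = 0.0358642 m².
Substituting r = 0.0695 m, L = 0.1943 m, θ = 38.7°: d²x/dθ² = -0.060622 m.
a = ω²·d²x/dθ² = (134.6)²·(-0.060622) = -1098.6 m/s²;  |a| = 1098.6 m/s².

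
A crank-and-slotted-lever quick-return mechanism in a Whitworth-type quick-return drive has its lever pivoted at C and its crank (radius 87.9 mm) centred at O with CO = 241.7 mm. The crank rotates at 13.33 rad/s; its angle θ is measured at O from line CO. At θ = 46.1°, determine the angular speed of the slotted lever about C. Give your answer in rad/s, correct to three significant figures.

3.13

ω = 13.33 rad/s
Crank pin A relative to C: A = (d + r cosθ, r sinθ); lever angle φ = atan2(r sinθ, d + r cosθ).
Differentiating tanφ: φ̇ = rω(d cosθ + r)/(d² + r² + 2dr cosθ).
d² + r² + 2dr cosθ = |CA|² = 0.0956085 m²;  d cosθ + r = +0.2555 m.
|ω_lever| = |0.0879·13.33·+0.2555| / 0.0956085 = 3.1312 rad/s.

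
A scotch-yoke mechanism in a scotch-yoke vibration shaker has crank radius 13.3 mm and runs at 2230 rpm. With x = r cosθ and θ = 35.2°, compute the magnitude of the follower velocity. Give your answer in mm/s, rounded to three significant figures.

ω = 233.5 rad/s (from 2230 rpm).
x = r cosθ ⇒ ẋ = −rω sinθ.
|v| = rω|sinθ| = 0.0133·233.5·|sin 35.2°| = 1.7903 m/s = 1790.3 mm/s.

1790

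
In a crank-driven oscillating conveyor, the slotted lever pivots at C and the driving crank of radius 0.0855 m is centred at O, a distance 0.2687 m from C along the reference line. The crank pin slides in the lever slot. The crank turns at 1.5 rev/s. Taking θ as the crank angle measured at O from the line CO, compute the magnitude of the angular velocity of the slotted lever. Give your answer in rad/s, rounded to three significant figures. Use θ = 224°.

1.87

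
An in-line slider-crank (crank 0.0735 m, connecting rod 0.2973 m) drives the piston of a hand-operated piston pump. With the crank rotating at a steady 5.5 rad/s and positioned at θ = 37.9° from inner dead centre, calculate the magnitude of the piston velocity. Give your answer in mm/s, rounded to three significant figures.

ω = 5.5 rad/s
For an in-line slider-crank, x = r cosθ + √(L² − r² sin²θ), so v = −rω sinθ·[1 + r cosθ/√(L² − r² sin²θ)].
With r = 0.0735 m, L = 0.2973 m, θ = 37.9°: √(L² − r² sin²θ) = 0.29385 m.
v = −0.0735·5.5·0.61429·[1 + 0.0735·0.78908/0.29385] = -0.29734 m/s.
|v| = 0.29734 m/s = 297.34 mm/s.

297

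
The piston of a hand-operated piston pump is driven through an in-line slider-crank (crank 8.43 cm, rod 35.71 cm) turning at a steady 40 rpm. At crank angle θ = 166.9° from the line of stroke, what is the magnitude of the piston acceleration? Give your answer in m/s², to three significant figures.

ω = 2π·40/60 = 4.189 rad/s
x(θ) = r cosθ + √(L² − r² sin²θ); with ω constant, a = ω²·d²x/dθ².
d²x/dθ² = −r cosθ − r²(cos2θ)/√u − r⁴ sin²2θ/(4u^{3/2}),  u = L² − r² sin²θ = 0.127155 m².
Substituting r = 0.0843 m, L = 0.3571 m, θ = 166.9°: d²x/dθ² = +0.06417 m.
a = ω²·d²x/dθ² = (4.189)²·(+0.06417) = +1.1259 m/s²;  |a| = 1.1259 m/s².

1.13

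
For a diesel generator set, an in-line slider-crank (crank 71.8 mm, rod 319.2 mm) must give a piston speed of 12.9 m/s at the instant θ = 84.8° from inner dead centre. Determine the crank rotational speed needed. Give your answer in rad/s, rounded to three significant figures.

177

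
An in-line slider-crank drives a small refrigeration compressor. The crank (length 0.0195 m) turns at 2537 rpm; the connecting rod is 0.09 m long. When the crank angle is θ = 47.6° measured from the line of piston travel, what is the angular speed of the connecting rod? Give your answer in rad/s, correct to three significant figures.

ω = 265.7 rad/s (converted from 2537 rpm).
The rod makes angle φ with the slider axis where L sinφ = r sinθ; differentiating, L cosφ·φ̇ = r ω cosθ.
L cosφ = √(L² − r² sin²θ) = 0.088841 m.
|ω_rod| = r ω |cosθ| / √(L² − r² sin²θ) = 0.0195·265.7·0.67430/0.088841 = 39.321 rad/s.

39.3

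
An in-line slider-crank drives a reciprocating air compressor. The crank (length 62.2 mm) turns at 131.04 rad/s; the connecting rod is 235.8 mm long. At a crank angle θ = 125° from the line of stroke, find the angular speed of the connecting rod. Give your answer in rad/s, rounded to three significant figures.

20.3

ω = 131 rad/s
The rod makes angle φ with the slider axis where L sinφ = r sinθ; differentiating, L cosφ·φ̇ = r ω cosθ.
L cosφ = √(L² − r² sin²θ) = 0.23023 m.
|ω_rod| = r ω |cosθ| / √(L² − r² sin²θ) = 0.0622·131·0.57358/0.23023 = 20.306 rad/s.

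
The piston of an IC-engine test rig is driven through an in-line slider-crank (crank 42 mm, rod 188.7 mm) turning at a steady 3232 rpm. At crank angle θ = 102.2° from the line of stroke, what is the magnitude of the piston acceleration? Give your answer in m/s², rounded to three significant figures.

ω = 2π·3232/60 = 338.5 rad/s
x(θ) = r cosθ + √(L² − r² sin²θ); with ω constant, a = ω²·d²x/dθ².
d²x/dθ² = −r cosθ − r²(cos2θ)/√u − r⁴ sin²2θ/(4u^{3/2}),  u = L² − r² sin²θ = 0.0339225 m².
Substituting r = 0.042 m, L = 0.1887 m, θ = 102.2°: d²x/dθ² = +0.017577 m.
a = ω²·d²x/dθ² = (338.5)²·(+0.017577) = +2013.4 m/s²;  |a| = 2013.4 m/s².

2010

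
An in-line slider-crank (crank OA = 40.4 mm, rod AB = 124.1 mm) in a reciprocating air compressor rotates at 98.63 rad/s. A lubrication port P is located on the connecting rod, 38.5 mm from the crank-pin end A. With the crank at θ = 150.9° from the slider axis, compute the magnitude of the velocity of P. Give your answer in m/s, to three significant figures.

2.98

ω = 98.63 rad/s.  Crank-pin speed |V_A| = rω = 3.9847 m/s, perpendicular to OA.
Rod angle: sinφ = −(r/L) sinθ ⇒ φ = -9.110°; ω_rod = −rω cosθ/√(L²−r²sin²θ) = +28.414 rad/s.
V_P = V_A + ω_rod × AP, with AP = 0.0385 m along the rod.
Components: V_Px = −rω sinθ − a·ω_rod·sinφ = -1.7647 m/s;  V_Py = rω cosθ + a·ω_rod·cosφ = -2.4015 m/s.
|V_P| = √(V_Px² + V_Py²) = 2.9802 m/s.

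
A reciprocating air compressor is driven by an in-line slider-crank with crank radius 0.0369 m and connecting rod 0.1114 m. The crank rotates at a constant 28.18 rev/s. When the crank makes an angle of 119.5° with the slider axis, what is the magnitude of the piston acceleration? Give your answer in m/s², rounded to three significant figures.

767

ω = 2π·28.2 = 177.1 rad/s
x(θ) = r cosθ + √(L² − r² sin²θ); with ω constant, a = ω²·d²x/dθ².
d²x/dθ² = −r cosθ − r²(cos2θ)/√u − r⁴ sin²2θ/(4u^{3/2}),  u = L² − r² sin²θ = 0.0113785 m².
Substituting r = 0.0369 m, L = 0.1114 m, θ = 119.5°: d²x/dθ² = +0.024464 m.
a = ω²·d²x/dθ² = (177.1)²·(+0.024464) = +766.96 m/s²;  |a| = 766.96 m/s².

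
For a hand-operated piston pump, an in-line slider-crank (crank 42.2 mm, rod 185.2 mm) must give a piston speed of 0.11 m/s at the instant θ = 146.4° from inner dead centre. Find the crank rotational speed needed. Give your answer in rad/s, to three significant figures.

For an in-line slider-crank, |v_piston| = rω|sinθ|·[1 + r cosθ/√(L² − r² sin²θ)].
With r = 0.0422 m, L = 0.1852 m, θ = 146.4°: the bracketed kinematic factor |dx/dθ| = 0.018885 m.
ω = v/|dx/dθ| = 0.11/0.018885 = 5.8247 rad/s.

5.82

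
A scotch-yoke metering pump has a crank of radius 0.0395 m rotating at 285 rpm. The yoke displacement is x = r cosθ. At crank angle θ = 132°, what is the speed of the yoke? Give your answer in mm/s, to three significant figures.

876

ω = 29.85 rad/s (from 285 rpm).
x = r cosθ ⇒ ẋ = −rω sinθ.
|v| = rω|sinθ| = 0.0395·29.85·|sin 132°| = 0.87608 m/s = 876.08 mm/s.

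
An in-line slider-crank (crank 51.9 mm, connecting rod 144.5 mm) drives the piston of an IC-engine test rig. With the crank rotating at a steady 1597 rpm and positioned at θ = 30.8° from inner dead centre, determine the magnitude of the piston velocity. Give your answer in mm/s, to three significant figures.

5840

ω = 2π·1597/60 = 167.2 rad/s
For an in-line slider-crank, x = r cosθ + √(L² − r² sin²θ), so v = −rω sinθ·[1 + r cosθ/√(L² − r² sin²θ)].
With r = 0.0519 m, L = 0.1445 m, θ = 30.8°: √(L² − r² sin²θ) = 0.14204 m.
v = −0.0519·167.2·0.51204·[1 + 0.0519·0.85896/0.14204] = -5.8393 m/s.
|v| = 5.8393 m/s = 5839.3 mm/s.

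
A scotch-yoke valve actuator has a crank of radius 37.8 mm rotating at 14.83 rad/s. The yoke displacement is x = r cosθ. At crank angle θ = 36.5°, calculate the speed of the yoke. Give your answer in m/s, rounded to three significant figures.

0.333

ω = 14.83 rad/s
x = r cosθ ⇒ ẋ = −rω sinθ.
|v| = rω|sinθ| = 0.0378·14.83·|sin 36.5°| = 0.33344 m/s.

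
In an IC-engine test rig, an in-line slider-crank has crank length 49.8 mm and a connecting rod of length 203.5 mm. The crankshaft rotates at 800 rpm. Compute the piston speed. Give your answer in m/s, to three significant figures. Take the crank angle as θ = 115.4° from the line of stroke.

ω = 2π·800/60 = 83.78 rad/s
For an in-line slider-crank, x = r cosθ + √(L² − r² sin²θ), so v = −rω sinθ·[1 + r cosθ/√(L² − r² sin²θ)].
With r = 0.0498 m, L = 0.2035 m, θ = 115.4°: √(L² − r² sin²θ) = 0.19847 m.
v = −0.0498·83.78·0.90334·[1 + 0.0498·-0.42894/0.19847] = -3.3631 m/s.
|v| = 3.3631 m/s.

3.36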